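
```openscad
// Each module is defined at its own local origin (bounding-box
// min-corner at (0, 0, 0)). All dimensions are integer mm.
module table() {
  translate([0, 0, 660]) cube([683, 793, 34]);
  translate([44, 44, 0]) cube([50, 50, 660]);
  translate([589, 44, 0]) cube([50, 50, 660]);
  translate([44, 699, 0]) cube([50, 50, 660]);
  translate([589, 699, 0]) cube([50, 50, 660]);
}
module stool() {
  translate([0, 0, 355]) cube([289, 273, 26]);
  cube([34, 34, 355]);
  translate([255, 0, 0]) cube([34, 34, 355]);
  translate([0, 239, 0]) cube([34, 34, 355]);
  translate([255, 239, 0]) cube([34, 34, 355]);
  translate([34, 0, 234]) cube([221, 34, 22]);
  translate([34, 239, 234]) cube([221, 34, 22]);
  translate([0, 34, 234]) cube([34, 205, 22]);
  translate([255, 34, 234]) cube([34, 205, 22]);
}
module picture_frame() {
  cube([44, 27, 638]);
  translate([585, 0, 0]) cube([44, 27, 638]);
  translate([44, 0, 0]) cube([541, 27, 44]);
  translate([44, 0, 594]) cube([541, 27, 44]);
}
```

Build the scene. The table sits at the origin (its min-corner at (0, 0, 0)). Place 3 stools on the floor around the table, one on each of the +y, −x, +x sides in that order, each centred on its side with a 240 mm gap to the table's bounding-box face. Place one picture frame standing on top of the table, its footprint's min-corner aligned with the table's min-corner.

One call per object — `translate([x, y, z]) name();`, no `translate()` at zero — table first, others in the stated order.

table();
translate([197, 1033, 0]) stool();
translate([-529, 260, 0]) stool();
translate([923, 260, 0]) stool();
translate([0, 0, 694]) picture_frame();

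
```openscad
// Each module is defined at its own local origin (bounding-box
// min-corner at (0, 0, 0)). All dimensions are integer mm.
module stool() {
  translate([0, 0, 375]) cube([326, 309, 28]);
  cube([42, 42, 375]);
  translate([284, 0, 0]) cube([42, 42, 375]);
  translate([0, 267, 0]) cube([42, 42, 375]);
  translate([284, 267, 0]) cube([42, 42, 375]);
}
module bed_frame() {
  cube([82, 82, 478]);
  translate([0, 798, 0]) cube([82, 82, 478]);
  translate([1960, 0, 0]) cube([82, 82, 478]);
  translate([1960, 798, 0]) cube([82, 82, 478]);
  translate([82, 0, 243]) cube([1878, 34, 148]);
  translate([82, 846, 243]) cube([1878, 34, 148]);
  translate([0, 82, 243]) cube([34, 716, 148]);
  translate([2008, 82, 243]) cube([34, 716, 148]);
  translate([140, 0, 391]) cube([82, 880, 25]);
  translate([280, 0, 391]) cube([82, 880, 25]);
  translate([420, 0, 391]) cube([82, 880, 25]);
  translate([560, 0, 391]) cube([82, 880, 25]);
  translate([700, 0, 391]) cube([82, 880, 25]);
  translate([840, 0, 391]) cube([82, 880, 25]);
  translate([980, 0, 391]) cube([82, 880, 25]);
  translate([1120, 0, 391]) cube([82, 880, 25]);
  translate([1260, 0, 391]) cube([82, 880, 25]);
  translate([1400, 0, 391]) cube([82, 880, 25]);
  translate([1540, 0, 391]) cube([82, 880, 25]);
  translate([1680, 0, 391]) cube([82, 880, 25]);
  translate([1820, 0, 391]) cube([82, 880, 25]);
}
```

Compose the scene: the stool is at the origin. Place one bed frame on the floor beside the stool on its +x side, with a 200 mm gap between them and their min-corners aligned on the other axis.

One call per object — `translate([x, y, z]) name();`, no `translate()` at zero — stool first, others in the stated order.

stool();
translate([526, 0, 0]) bed_frame();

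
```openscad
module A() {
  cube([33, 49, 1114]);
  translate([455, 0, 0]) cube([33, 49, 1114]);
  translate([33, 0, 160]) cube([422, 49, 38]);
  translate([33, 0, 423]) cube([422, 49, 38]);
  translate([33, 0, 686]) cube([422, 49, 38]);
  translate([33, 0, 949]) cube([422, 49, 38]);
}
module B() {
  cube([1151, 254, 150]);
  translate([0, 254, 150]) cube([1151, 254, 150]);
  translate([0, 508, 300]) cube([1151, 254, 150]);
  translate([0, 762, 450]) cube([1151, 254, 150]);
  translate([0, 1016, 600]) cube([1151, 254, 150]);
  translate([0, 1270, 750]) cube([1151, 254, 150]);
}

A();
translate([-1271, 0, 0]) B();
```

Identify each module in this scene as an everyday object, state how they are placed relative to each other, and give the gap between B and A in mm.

A is a ladder. B is a staircase. The staircase is on the floor beside the ladder on its −x side. The gap between the staircase and the ladder is 120 mm.

The staircase's nearest face is 120 mm from the ladder's −x face.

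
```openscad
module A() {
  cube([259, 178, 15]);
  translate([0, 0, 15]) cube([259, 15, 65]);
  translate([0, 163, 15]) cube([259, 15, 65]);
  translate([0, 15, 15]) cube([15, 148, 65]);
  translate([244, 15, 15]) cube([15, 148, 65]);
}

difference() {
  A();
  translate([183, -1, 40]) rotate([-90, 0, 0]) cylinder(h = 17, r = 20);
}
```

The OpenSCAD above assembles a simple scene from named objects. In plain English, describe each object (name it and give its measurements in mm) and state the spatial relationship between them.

A is an open-topped rectangular box: outside dimensions 259×178×80 mm, with a uniform wall and base thickness of 15 mm. The base is a full 259×178 slab on the floor; four walls sit on top of the base. The front and back walls (the −y and +y sides) span the full width; the two side walls fit between them.

The open box has a circular hole of radius 20 mm through its front wall, centred at (x = 183, z = 40).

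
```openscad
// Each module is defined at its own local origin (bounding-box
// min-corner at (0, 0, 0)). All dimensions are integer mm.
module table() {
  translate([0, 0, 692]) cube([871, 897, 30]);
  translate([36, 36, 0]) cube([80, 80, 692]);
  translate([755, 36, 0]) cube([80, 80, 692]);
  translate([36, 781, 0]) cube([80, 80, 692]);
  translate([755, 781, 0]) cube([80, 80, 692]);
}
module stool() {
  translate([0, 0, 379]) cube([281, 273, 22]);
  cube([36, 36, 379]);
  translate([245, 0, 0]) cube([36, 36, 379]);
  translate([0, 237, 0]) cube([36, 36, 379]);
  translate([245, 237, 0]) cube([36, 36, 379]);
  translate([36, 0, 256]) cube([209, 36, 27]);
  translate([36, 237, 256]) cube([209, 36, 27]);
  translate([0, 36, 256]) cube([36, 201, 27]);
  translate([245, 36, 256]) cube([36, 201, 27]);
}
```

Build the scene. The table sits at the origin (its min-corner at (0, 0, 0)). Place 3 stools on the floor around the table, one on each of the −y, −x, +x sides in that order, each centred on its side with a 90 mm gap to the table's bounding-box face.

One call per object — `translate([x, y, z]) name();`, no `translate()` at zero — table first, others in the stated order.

table();
translate([295, -363, 0]) stool();
translate([-371, 312, 0]) stool();
translate([961, 312, 0]) stool();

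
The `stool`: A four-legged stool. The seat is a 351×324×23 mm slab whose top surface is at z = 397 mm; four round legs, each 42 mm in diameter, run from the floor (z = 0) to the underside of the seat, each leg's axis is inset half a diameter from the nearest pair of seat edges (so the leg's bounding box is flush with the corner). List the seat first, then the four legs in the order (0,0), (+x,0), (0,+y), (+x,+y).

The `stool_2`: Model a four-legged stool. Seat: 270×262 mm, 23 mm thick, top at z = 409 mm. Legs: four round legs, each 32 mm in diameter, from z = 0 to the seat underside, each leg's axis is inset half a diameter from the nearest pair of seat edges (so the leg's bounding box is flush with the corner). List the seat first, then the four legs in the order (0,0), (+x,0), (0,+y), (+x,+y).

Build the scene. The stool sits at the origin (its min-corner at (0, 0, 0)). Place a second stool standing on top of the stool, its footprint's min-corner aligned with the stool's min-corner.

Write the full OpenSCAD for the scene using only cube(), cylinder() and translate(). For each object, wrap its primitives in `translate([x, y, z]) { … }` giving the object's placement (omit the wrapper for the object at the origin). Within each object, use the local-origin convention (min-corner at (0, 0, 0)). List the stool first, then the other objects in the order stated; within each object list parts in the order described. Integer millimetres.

translate([0, 0, 374]) cube([351, 324, 23]);
translate([21, 21, 0]) cylinder(h = 374, r = 21);
translate([330, 21, 0]) cylinder(h = 374, r = 21);
translate([21, 303, 0]) cylinder(h = 374, r = 21);
translate([330, 303, 0]) cylinder(h = 374, r = 21);
translate([0, 0, 397]) {
  translate([0, 0, 386]) cube([270, 262, 23]);
  translate([16, 16, 0]) cylinder(h = 386, r = 16);
  translate([254, 16, 0]) cylinder(h = 386, r = 16);
  translate([16, 246, 0]) cylinder(h = 386, r = 16);
  translate([254, 246, 0]) cylinder(h = 386, r = 16);
}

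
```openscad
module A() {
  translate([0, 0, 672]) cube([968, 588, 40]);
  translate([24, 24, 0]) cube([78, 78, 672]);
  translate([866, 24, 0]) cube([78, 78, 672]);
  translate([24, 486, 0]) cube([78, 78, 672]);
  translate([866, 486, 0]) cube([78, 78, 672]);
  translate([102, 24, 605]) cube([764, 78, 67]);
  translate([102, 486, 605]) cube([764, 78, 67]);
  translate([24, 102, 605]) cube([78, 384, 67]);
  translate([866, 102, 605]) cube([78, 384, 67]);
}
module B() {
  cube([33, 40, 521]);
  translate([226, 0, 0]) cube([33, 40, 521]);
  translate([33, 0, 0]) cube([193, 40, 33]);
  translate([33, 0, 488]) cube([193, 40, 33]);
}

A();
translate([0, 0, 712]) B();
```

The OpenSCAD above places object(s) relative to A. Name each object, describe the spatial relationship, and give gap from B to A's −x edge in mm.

A is a table. B is a picture frame. The picture frame is on top of the table. The gap from the picture frame to the table's −x edge is 0 mm.

The picture frame's min-x is at 0; the table's min-x is 0; gap = 0 mm.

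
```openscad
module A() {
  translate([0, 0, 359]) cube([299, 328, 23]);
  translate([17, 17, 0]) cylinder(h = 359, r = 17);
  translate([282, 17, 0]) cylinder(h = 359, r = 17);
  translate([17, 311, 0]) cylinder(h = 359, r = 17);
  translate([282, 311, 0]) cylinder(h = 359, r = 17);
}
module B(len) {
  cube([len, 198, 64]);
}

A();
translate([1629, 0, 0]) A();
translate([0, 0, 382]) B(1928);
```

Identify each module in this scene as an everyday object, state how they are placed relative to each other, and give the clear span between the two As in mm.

A is a stool. B is a beam. A beam spans the tops of two stools. The clear span between the two stools is 1330 mm.

Second stool starts at x = 1629; first ends at x = 299; clear span = 1629 − 299 = 1330 mm.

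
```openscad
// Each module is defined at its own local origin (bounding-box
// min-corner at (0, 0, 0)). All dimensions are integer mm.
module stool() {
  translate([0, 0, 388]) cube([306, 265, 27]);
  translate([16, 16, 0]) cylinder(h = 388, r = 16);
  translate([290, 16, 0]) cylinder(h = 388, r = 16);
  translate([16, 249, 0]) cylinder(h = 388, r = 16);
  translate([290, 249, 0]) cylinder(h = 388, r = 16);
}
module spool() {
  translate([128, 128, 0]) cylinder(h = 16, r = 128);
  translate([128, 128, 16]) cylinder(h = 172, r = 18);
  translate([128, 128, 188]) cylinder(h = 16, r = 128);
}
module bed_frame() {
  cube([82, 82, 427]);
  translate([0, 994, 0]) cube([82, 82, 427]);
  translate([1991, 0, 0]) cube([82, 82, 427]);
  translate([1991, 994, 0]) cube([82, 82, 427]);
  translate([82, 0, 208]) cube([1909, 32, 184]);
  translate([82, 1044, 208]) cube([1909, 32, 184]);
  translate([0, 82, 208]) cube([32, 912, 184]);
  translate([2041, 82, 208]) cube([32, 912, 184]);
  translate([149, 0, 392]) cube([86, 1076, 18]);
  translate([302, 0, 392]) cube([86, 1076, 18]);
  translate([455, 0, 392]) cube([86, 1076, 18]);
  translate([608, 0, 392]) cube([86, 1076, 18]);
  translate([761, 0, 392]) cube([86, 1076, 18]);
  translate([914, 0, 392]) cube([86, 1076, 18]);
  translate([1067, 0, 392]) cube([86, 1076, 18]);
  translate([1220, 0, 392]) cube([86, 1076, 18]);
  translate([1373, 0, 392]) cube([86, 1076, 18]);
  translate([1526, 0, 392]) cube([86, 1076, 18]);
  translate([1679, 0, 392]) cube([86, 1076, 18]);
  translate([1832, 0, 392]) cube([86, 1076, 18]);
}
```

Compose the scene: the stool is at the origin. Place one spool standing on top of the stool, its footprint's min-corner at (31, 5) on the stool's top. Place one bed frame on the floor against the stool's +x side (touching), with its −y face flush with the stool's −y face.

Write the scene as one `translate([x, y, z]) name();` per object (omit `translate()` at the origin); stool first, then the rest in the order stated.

stool();
translate([31, 5, 415]) spool();
translate([306, 0, 0]) bed_frame();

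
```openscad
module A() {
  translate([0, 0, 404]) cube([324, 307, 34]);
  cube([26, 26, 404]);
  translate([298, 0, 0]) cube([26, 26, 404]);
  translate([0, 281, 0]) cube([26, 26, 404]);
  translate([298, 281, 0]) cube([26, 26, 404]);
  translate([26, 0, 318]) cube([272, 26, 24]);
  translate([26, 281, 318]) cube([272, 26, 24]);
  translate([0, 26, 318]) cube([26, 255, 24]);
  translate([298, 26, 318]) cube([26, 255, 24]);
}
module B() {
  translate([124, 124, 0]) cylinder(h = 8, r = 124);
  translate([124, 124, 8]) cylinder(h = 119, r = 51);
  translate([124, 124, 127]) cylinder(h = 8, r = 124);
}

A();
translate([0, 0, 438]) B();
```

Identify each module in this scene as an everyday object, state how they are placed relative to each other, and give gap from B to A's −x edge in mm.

The spool's min-x is at 0; the stool's min-x is 0; gap = 0 mm.

A is a stool. B is a spool. The spool is on top of the stool. The gap from the spool to the stool's −x edge is 0 mm.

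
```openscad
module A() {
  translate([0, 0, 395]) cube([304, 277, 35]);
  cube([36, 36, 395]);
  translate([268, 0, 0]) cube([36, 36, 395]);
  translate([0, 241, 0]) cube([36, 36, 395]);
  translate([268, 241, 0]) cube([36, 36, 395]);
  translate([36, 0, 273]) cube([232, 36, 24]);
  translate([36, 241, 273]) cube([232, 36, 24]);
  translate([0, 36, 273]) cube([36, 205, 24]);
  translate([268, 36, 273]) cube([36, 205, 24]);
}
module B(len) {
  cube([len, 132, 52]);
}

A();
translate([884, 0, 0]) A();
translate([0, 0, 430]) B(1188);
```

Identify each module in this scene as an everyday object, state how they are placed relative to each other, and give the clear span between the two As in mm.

A is a stool. B is a beam. A beam spans the tops of two stools. The clear span between the two stools is 580 mm.

Second stool starts at x = 884; first ends at x = 304; clear span = 884 − 304 = 580 mm.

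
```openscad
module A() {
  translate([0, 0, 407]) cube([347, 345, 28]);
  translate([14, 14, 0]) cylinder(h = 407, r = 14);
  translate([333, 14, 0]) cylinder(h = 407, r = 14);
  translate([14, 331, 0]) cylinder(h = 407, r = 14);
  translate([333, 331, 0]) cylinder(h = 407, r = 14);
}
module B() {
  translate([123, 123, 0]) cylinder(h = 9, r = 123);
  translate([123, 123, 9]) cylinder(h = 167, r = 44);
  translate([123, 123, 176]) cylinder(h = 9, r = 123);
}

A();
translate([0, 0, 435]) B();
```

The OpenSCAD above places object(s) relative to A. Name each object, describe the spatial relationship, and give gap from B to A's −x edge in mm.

The spool's min-x is at 0; the stool's min-x is 0; gap = 0 mm.

A is a stool. B is a spool. The spool is on top of the stool. The gap from the spool to the stool's −x edge is 0 mm.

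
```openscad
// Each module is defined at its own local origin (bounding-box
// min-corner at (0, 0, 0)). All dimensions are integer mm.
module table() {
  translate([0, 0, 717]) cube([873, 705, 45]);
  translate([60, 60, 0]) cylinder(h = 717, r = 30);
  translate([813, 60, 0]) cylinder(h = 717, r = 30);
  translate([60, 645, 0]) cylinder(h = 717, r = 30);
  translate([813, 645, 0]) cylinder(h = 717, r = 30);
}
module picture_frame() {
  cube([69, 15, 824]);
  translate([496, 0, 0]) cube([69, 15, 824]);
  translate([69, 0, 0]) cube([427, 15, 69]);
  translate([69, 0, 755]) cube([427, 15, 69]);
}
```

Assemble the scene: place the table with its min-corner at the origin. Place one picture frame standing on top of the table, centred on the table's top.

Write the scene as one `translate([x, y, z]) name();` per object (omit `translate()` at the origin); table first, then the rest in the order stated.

table();
translate([154, 345, 762]) picture_frame();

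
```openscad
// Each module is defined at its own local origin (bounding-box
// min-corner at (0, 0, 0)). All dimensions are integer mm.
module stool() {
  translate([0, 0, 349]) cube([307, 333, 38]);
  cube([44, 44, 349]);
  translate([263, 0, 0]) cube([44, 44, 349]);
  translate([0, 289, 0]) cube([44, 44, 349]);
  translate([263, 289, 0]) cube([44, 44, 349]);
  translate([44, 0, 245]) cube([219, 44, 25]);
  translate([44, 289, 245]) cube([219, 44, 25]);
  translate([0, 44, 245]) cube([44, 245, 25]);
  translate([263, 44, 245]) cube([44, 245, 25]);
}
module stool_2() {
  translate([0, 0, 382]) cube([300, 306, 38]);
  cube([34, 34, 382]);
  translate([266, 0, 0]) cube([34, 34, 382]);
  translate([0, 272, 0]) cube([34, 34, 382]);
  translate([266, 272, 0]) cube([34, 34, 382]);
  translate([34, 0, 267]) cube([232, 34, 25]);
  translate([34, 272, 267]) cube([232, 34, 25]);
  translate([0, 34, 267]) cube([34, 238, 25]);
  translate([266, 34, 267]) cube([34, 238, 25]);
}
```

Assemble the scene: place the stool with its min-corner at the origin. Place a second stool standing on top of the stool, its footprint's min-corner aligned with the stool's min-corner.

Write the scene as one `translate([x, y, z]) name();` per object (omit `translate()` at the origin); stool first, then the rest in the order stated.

stool();
translate([0, 0, 387]) stool_2();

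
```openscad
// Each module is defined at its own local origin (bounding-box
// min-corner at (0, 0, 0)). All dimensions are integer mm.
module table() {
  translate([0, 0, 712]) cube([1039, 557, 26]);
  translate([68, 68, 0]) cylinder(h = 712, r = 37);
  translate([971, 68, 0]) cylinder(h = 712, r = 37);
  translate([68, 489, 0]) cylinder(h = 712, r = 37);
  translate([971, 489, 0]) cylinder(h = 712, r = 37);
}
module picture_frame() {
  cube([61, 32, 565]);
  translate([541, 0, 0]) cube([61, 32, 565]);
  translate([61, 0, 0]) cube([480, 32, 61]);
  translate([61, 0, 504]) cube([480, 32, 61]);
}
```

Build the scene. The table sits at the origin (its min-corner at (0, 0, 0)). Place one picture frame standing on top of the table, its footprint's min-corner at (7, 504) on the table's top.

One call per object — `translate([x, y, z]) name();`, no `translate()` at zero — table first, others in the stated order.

table();
translate([7, 504, 738]) picture_frame();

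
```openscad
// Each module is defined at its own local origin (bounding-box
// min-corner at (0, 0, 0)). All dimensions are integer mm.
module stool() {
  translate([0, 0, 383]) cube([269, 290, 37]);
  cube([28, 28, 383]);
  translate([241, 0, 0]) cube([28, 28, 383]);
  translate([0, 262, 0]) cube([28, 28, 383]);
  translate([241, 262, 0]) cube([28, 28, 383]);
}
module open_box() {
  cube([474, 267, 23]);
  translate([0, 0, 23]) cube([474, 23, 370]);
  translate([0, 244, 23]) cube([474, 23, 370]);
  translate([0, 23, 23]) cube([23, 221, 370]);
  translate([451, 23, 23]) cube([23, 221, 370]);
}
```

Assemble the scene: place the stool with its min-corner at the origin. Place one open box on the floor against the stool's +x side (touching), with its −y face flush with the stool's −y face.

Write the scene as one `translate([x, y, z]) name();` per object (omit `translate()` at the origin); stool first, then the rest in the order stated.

stool();
translate([269, 0, 0]) open_box();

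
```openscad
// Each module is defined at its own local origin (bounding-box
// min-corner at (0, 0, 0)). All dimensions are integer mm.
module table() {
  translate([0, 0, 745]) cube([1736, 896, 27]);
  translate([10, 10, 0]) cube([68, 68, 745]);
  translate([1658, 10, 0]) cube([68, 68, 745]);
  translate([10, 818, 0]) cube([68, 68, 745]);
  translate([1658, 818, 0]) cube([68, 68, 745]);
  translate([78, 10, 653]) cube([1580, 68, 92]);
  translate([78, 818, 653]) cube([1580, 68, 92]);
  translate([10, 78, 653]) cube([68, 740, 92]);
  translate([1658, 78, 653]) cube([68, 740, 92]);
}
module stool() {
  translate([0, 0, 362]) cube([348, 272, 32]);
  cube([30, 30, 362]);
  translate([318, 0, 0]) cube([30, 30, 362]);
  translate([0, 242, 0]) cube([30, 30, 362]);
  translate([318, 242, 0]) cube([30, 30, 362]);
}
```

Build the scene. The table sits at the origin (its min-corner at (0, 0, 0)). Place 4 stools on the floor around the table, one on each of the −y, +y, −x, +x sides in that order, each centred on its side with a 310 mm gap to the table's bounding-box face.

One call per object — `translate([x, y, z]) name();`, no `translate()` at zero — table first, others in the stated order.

table();
translate([694, -582, 0]) stool();
translate([694, 1206, 0]) stool();
translate([-658, 312, 0]) stool();
translate([2046, 312, 0]) stool();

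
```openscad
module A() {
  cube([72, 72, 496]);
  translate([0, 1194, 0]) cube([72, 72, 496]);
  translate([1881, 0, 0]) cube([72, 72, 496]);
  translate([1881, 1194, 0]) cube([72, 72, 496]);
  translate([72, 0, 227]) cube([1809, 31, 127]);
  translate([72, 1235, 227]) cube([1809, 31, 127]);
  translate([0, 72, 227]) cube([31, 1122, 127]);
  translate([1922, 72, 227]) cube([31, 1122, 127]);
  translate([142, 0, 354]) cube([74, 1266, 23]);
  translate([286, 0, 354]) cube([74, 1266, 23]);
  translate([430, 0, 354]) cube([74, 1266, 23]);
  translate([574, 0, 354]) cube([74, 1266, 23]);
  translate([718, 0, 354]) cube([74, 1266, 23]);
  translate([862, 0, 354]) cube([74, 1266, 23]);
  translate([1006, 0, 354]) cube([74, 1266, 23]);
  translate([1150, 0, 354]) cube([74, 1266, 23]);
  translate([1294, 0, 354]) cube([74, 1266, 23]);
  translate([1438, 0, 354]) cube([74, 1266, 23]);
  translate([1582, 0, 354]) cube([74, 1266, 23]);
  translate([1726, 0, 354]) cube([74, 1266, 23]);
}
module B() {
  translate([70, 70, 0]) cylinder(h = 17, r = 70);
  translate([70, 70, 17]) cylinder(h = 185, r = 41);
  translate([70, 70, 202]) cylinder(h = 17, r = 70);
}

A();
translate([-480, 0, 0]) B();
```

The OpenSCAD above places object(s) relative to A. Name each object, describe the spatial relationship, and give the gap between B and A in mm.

The spool's nearest face is 340 mm from the bed frame's −x face.

A is a bed frame. B is a spool. The spool is on the floor beside the bed frame on its −x side. The gap between the spool and the bed frame is 340 mm.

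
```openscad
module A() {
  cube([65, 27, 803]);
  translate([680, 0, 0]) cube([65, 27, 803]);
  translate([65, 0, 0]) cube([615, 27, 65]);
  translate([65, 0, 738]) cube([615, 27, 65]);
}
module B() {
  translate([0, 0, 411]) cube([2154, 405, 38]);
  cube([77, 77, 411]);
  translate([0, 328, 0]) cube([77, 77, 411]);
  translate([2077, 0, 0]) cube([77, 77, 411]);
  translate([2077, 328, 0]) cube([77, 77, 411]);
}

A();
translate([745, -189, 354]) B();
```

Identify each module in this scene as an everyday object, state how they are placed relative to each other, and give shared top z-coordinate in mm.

Both tops at z = 803 mm.

A is a picture frame. B is a bench. The bench is beside the picture frame with their tops flush at z = 803. The shared top z-coordinate is 803 mm.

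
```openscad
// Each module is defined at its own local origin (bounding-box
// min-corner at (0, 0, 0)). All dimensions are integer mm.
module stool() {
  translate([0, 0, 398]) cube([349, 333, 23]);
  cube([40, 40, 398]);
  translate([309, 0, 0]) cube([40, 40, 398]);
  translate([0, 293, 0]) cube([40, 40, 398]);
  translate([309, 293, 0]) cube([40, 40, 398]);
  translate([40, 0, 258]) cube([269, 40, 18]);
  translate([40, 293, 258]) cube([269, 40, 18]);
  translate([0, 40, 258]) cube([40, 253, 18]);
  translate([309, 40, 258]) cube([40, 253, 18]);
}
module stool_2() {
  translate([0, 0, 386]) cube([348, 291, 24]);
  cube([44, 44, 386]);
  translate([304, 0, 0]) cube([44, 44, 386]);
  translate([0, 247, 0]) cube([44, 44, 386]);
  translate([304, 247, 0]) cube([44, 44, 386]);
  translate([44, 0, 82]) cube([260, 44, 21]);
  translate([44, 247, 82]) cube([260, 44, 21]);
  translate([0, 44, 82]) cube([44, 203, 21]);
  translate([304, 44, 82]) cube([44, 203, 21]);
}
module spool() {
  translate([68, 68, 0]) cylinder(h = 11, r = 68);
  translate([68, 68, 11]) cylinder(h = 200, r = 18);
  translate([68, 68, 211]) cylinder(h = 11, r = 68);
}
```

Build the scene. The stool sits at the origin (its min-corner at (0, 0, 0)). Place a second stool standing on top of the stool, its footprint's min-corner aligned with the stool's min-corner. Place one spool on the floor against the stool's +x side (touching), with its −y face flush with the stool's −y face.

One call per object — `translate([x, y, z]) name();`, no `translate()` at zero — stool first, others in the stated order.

stool();
translate([0, 0, 421]) stool_2();
translate([349, 0, 0]) spool();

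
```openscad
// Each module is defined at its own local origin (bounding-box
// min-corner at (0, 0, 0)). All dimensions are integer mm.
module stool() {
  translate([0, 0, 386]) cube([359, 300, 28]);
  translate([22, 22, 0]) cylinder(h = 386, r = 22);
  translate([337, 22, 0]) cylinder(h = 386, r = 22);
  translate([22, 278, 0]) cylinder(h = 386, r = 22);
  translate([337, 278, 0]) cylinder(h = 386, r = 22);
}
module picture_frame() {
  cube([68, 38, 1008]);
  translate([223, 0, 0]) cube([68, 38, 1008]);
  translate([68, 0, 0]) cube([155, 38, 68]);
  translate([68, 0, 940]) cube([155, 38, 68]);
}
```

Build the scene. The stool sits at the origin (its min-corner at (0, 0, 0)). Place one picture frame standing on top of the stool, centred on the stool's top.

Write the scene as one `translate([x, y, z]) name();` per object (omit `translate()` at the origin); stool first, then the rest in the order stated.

stool();
translate([34, 131, 414]) picture_frame();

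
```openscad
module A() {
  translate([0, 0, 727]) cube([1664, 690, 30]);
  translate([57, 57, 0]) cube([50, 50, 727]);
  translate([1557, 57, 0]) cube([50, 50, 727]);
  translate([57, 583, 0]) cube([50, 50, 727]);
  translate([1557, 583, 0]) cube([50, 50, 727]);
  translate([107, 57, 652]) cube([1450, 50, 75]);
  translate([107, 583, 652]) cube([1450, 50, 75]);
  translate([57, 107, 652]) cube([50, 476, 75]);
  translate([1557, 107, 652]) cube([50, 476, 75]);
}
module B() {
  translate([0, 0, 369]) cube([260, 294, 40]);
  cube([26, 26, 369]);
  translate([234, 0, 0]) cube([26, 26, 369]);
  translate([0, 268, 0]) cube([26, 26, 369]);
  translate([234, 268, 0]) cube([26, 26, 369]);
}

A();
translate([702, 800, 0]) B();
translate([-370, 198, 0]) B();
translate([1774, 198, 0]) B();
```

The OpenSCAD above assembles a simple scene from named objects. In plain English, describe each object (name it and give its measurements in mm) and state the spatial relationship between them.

A is a rectangular dining table. The top is 1664×690×30 mm with its upper surface at z = 757 mm. It stands on four 50×50 mm square legs, each inset 57 mm from the nearest pair of top edges, running from the floor to the underside of the top. Four apron rails, 50 mm thick and 75 mm tall, run between adjacent legs with their top edges flush with the underside of the top and their outer faces flush with the legs' outer faces.

B is a simple wooden stool: a rectangular seat 260 mm (x) by 294 mm (y), 40 mm thick, top face at z = 409 mm, on four square legs, each 26×26 mm in cross-section. The legs rest on z = 0, each flush with a corner of the seat.

Three stools sit around the table at the +y, −x, +x sides.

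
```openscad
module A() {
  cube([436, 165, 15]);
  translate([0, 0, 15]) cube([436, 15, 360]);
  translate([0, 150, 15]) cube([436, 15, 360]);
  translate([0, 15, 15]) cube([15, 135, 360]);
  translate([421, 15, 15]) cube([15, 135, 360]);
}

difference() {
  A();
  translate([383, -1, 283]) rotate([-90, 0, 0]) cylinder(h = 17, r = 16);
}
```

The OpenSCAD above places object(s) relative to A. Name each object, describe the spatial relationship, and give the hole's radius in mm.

The subtracted cylinder has r = 16 mm.

A is an open box. The open box has a circular hole through its front wall. The hole's radius is 16 mm.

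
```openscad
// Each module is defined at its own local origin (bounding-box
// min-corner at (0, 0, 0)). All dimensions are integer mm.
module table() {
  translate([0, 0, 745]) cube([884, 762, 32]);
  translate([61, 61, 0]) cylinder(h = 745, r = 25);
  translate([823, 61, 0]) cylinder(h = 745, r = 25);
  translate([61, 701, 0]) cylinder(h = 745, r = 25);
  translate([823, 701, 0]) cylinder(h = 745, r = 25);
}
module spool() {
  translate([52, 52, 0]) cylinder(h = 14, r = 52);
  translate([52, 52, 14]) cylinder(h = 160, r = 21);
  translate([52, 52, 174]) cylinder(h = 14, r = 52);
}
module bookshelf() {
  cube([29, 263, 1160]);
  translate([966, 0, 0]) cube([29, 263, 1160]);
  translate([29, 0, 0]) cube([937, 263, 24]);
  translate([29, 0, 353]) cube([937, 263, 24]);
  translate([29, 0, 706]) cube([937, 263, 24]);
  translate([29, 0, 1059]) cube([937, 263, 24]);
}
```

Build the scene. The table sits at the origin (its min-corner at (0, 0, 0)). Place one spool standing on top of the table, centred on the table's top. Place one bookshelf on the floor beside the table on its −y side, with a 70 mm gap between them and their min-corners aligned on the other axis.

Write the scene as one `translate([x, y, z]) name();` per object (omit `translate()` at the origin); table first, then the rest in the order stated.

table();
translate([390, 329, 777]) spool();
translate([0, -333, 0]) bookshelf();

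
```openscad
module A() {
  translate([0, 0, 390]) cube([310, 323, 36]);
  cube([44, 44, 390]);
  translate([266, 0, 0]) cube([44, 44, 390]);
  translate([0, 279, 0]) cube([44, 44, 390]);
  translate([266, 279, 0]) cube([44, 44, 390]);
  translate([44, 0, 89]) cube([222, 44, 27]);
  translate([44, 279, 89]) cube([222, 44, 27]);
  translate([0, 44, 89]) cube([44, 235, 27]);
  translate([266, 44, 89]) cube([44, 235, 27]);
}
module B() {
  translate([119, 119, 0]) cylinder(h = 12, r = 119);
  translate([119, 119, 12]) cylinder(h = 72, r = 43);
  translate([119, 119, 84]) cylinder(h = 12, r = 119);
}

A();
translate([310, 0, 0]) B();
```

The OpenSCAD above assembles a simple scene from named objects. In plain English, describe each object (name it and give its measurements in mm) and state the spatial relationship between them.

A is a four-legged stool. The seat is 310×323 mm, 36 mm thick, top at z = 426 mm. It stands on four square legs, each 44×44 mm in cross-section, from z = 0 to the seat underside, each flush with a corner of the seat. Four stretchers, 44 mm wide and 27 mm tall, connect adjacent legs with their undersides at z = 89 mm, each running between the inner faces of the legs it joins and aligned with the legs' outer faces on the other axis.

B is a spool: two coaxial disc flanges of radius 119 mm and thickness 12 mm, joined by a core cylinder of radius 43 mm and height 72 mm. The lower flange rests on z = 0 and the three cylinders share a vertical axis.

The spool is against the stool's +x side, with their −y faces flush.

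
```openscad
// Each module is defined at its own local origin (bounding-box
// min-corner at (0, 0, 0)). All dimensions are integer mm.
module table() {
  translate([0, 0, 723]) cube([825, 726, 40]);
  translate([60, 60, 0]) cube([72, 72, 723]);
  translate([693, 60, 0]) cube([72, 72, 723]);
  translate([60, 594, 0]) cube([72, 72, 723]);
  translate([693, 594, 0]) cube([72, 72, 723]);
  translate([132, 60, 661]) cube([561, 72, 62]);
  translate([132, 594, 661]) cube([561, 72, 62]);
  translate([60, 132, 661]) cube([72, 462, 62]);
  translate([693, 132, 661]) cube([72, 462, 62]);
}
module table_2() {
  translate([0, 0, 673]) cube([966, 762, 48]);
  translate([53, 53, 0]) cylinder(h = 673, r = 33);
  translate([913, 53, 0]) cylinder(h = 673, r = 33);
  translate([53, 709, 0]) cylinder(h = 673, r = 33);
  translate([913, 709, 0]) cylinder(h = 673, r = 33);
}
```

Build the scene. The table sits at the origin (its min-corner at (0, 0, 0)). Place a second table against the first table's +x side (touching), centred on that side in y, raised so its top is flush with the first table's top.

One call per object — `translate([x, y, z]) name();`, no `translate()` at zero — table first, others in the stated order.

table();
translate([825, -18, 42]) table_2();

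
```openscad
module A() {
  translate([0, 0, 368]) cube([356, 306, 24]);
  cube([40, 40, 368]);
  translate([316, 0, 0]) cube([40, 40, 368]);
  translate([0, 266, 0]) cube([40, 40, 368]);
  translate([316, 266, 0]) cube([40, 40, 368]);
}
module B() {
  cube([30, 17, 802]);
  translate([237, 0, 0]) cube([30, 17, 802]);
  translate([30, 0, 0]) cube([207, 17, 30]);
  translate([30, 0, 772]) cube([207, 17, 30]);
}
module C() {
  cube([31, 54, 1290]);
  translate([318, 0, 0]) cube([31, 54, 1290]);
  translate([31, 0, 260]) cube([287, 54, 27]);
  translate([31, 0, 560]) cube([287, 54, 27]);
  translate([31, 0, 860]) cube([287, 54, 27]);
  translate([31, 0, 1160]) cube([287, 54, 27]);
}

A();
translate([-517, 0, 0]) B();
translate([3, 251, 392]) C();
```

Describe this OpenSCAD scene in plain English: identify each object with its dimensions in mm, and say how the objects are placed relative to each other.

A is a four-legged stool. The seat is 356×306 mm, 24 mm thick, top at z = 392 mm. It stands on four square legs, each 40×40 mm in cross-section, from z = 0 to the seat underside, each flush with a corner of the seat.

B is a rectangular picture frame lying in the x–z plane (depth along y). The opening is 207 mm wide (x) by 742 mm tall (z), surrounded by a border 30 mm wide on all four sides. The frame is 17 mm deep and is made of two full-height vertical stiles with two horizontal rails fitted between them.

C is a straight ladder. Two 31×54 mm vertical rails, 1290 mm tall, stand 349 mm apart (outside-to-outside) with their front faces coplanar on the −y side. 4 rungs, each 54 mm deep and 27 mm tall, span between the inner faces of the rails, front faces flush with the rails. The lowest rung's underside is at z = 260 mm and rungs are spaced 300 mm apart (underside to underside).

The picture frame is on the floor beside the stool on its −x side. The ladder is on top of the stool.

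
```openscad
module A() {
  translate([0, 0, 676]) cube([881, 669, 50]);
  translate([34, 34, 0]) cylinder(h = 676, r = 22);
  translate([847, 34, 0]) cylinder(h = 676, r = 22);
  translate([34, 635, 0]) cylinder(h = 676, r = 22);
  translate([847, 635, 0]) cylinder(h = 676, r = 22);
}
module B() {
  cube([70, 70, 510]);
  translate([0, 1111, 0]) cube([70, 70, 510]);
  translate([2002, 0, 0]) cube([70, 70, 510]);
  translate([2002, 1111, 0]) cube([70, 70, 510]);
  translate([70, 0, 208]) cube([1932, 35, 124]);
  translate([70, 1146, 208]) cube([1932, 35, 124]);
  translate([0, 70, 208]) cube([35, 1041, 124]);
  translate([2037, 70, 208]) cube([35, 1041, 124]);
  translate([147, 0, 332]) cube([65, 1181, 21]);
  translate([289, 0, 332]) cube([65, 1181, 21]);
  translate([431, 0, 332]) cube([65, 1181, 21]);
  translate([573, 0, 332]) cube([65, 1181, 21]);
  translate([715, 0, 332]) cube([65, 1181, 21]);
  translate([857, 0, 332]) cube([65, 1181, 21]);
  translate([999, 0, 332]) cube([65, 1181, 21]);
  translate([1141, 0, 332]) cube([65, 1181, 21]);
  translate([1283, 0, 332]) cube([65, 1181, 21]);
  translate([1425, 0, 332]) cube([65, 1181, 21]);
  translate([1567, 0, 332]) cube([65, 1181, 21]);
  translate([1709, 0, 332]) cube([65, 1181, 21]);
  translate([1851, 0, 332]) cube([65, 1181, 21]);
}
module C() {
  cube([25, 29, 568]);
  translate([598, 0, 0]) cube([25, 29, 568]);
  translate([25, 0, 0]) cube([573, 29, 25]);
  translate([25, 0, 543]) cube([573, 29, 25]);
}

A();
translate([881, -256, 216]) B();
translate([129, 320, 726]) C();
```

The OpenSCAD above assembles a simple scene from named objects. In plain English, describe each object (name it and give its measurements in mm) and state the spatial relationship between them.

A is a rectangular dining table. The top is 881×669×50 mm with its upper surface at z = 726 mm. It stands on four round legs of 44 mm diameter, each leg's bounding box inset 12 mm from the nearest pair of top edges, running from the floor to the underside of the top.

B is a bed frame 2072 mm long (x) by 1181 mm wide (y). Four 70×70 mm corner posts, 510 mm tall, at the corners of the footprint. Four rails of 35 mm thickness and 124 mm height run between adjacent posts with their undersides at z = 208 mm, their outer faces flush with the outside of the frame (the two x-running rails run between the posts' inner faces; the two y-running rails run between the posts' inner faces). 13 slats, each 65 mm wide (x) and 21 mm thick, lie across the top of the two x-running rails, running the full 1181 mm width of the frame in y; the slats are evenly spaced along x between the inner faces of the end posts with equal gaps (rounded down to the nearest mm) at the −x end and between each pair — any rounding remainder accumulates at the +x end.

C is a picture frame with a 573×518 mm rectangular opening (x by z) and a uniform 25 mm border on every side. Frame depth is 29 mm along y. It is built from two vertical stiles running the full outside height and two horizontal rails spanning the gap between the stiles.

The bed frame is beside the table with their tops flush at z = 726. The picture frame is on top of the table, centred.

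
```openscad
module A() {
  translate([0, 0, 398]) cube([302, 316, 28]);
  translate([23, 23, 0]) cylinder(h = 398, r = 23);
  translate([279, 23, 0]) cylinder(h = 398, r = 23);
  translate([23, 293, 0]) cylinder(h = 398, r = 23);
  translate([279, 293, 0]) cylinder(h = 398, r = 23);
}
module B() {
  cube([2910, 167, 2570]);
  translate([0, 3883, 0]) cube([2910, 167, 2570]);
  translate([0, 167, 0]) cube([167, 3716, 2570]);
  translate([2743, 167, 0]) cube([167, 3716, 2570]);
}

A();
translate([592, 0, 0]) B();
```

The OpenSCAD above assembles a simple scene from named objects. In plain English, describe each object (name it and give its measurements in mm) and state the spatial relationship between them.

A is a simple wooden stool: a rectangular seat 302 mm (x) by 316 mm (y), 28 mm thick, top face at z = 426 mm, on four round legs, each 46 mm in diameter. The legs rest on z = 0, each leg's axis is inset half a diameter from the nearest pair of seat edges (so the leg's bounding box is flush with the corner).

B is a box-shaped house frame (walls only): outside footprint 2910×4050 mm, wall height 2570 mm, wall thickness 167 mm. The two y-facing walls run the full x-width; the two x-facing walls fit between the inner faces of the y-facing walls.

The house frame is on the floor beside the stool on its +x side.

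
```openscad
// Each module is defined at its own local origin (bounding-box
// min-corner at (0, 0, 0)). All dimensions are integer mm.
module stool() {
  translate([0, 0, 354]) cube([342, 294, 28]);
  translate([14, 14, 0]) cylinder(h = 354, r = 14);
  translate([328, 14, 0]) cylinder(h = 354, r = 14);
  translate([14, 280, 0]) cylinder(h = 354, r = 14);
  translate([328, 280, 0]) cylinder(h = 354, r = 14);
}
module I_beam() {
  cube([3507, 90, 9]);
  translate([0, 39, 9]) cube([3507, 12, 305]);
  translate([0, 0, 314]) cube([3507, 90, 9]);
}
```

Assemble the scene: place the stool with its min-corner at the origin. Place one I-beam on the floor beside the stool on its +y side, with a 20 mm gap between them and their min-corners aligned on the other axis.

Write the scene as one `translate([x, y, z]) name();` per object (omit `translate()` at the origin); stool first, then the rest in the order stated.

stool();
translate([0, 314, 0]) I_beam();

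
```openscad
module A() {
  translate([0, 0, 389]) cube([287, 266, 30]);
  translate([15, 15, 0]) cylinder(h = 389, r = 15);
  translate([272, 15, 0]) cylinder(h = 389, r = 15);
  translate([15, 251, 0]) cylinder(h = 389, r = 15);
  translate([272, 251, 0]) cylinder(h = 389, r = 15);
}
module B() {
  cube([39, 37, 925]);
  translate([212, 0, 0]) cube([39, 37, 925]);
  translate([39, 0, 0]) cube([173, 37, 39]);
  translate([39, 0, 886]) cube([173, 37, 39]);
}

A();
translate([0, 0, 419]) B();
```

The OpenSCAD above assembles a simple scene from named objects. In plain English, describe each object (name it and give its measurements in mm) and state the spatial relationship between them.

A is a simple wooden stool: a rectangular seat 287 mm (x) by 266 mm (y), 30 mm thick, top face at z = 419 mm, on four round legs, each 30 mm in diameter. The legs rest on z = 0, each leg's axis is inset half a diameter from the nearest pair of seat edges (so the leg's bounding box is flush with the corner).

B is a rectangular picture frame lying in the x–z plane (depth along y). The opening is 173 mm wide (x) by 847 mm tall (z), surrounded by a border 39 mm wide on all four sides. The frame is 37 mm deep and is made of two full-height vertical stiles with two horizontal rails fitted between them.

The picture frame is on top of the stool.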